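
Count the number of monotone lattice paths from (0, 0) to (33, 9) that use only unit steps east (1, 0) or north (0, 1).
Number of paths = 445891810

A monotone lattice path from (0, 0) to (33, 9) consists of 33 east steps and 9 north steps in some order, so it is determined by which 33 of the 42 steps are east. The count is C(42, 33) = 445891810.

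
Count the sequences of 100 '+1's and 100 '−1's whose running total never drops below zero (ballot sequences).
C_100 = 896519947090131496687170070074100632420837521538745909320

These ballot sequences are counted by the Catalan number C_n = (1/(n + 1)) · C(2n, n). For n = 100: C_100 = (1/101) · C(200, 100) = 90548514656103281165404177077484163874504589675413336841320/101 = 896519947090131496687170070074100632420837521538745909320.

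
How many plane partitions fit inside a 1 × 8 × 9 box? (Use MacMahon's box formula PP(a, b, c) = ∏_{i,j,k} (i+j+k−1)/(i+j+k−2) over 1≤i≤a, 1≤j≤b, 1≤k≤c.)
PP(1, 8, 9) = 24310

Evaluate the triple product over i = 1..1, j = 1..8, k = 1..9. The factors are (2/1) · (3/2) · (4/3) · (5/4) · (6/5) · (7/6) · (8/7) · (9/8) · … (72 factors total). The numerators and denominators telescope so the product is an integer; carrying out the multiplication exactly gives PP(1, 8, 9) = 24310.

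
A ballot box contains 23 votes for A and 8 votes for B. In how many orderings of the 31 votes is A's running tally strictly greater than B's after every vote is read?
Strict-lead orderings = 3817125

Total orderings of the 31 votes with 23 for A: C(31, 23) = 7888725. By the Bertrand ballot formula (Cycle Lemma / reflection principle), the number of orderings in which A is strictly ahead of B throughout is (p − q)/(p + q) · C(p + q, p) = (23 − 8)/(23 + 8) · 7888725 = 3817125.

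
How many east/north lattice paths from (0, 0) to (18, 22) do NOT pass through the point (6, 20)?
Number of paths = 113359310870

Total paths from (0, 0) to (18, 22): C(40, 18) = 113380261800. Paths through (6, 20): (paths (0, 0) → (6, 20)) × (paths (6, 20) → (18, 22)) = C(26, 6) · C(14, 12) = 230230 · 91 = 20950930. Avoidance count = 113380261800 − 20950930 = 113359310870.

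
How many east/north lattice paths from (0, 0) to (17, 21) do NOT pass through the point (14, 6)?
Number of paths = 28749515220

Total paths from (0, 0) to (17, 21): C(38, 17) = 28781143380. Paths through (14, 6): (paths (0, 0) → (14, 6)) × (paths (14, 6) → (17, 21)) = C(20, 14) · C(18, 3) = 38760 · 816 = 31628160. Avoidance count = 28781143380 − 31628160 = 28749515220.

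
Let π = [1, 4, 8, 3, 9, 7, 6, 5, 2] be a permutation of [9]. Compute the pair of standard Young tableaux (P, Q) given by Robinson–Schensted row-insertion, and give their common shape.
P = [1, 2, 5, 9] / [3, 6] / [4] / [7] / [8];  Q = [1, 2, 3, 5] / [4, 6] / [7] / [8] / [9];  common shape = (4, 2, 1, 1, 1)

Row-insert the values π_1, π_2, … into P one at a time, bumping the leftmost entry strictly greater than the inserted value down to the next row. The recording tableau Q records, in position (i, j), the step at which that cell was added to P.
  Insert 1 (step 1): P = [1];  Q = [1]
  Insert 4 (step 2): P = [1, 4];  Q = [1, 2]
  Insert 8 (step 3): P = [1, 4, 8];  Q = [1, 2, 3]
  Insert 3 (step 4): P = [1, 3, 8] / [4];  Q = [1, 2, 3] / [4]
  Insert 9 (step 5): P = [1, 3, 8, 9] / [4];  Q = [1, 2, 3, 5] / [4]
  Insert 7 (step 6): P = [1, 3, 7, 9] / [4, 8];  Q = [1, 2, 3, 5] / [4, 6]
  Insert 6 (step 7): P = [1, 3, 6, 9] / [4, 7] / [8];  Q = [1, 2, 3, 5] / [4, 6] / [7]
  Insert 5 (step 8): P = [1, 3, 5, 9] / [4, 6] / [7] / [8];  Q = [1, 2, 3, 5] / [4, 6] / [7] / [8]
  Insert 2 (step 9): P = [1, 2, 5, 9] / [3, 6] / [4] / [7] / [8];  Q = [1, 2, 3, 5] / [4, 6] / [7] / [8] / [9]
Final shape: (4, 2, 1, 1, 1).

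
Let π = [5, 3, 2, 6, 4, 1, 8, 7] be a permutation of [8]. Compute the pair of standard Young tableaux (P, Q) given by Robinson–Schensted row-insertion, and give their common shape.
P = [1, 4, 7] / [2, 6, 8] / [3] / [5];  Q = [1, 4, 7] / [2, 5, 8] / [3] / [6];  common shape = (3, 3, 1, 1)

Row-insert the values π_1, π_2, … into P one at a time, bumping the leftmost entry strictly greater than the inserted value down to the next row. The recording tableau Q records, in position (i, j), the step at which that cell was added to P.
  Insert 5 (step 1): P = [5];  Q = [1]
  Insert 3 (step 2): P = [3] / [5];  Q = [1] / [2]
  Insert 2 (step 3): P = [2] / [3] / [5];  Q = [1] / [2] / [3]
  Insert 6 (step 4): P = [2, 6] / [3] / [5];  Q = [1, 4] / [2] / [3]
  Insert 4 (step 5): P = [2, 4] / [3, 6] / [5];  Q = [1, 4] / [2, 5] / [3]
  Insert 1 (step 6): P = [1, 4] / [2, 6] / [3] / [5];  Q = [1, 4] / [2, 5] / [3] / [6]
  Insert 8 (step 7): P = [1, 4, 8] / [2, 6] / [3] / [5];  Q = [1, 4, 7] / [2, 5] / [3] / [6]
  Insert 7 (step 8): P = [1, 4, 7] / [2, 6, 8] / [3] / [5];  Q = [1, 4, 7] / [2, 5, 8] / [3] / [6]
Final shape: (3, 3, 1, 1).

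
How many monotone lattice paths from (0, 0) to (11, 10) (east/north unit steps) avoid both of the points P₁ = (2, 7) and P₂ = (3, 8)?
Number of paths = 340611

Inclusion–exclusion. Total paths: C(21, 11) = 352716. Through P₁: C(9, 2)·C(12, 9) = 7920. Through P₂: C(11, 3)·C(10, 8) = 7425. Since P₁ is strictly southwest of P₂, a monotone path through both must visit P₁ then P₂; paths through both = C(9, 2)·C(2, 1)·C(10, 8) = 3240. Avoid both = 352716 − 7920 − 7425 + 3240 = 340611.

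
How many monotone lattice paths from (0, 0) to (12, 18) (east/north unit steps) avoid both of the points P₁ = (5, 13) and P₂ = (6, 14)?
Number of paths = 75166329

Inclusion–exclusion. Total paths: C(30, 12) = 86493225. Through P₁: C(18, 5)·C(12, 7) = 6785856. Through P₂: C(20, 6)·C(10, 6) = 8139600. Since P₁ is strictly southwest of P₂, a monotone path through both must visit P₁ then P₂; paths through both = C(18, 5)·C(2, 1)·C(10, 6) = 3598560. Avoid both = 86493225 − 6785856 − 8139600 + 3598560 = 75166329.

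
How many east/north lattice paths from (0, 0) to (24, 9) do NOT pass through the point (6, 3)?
Number of paths = 27261036

Total paths from (0, 0) to (24, 9): C(33, 24) = 38567100. Paths through (6, 3): (paths (0, 0) → (6, 3)) × (paths (6, 3) → (24, 9)) = C(9, 6) · C(24, 18) = 84 · 134596 = 11306064. Avoidance count = 38567100 − 11306064 = 27261036.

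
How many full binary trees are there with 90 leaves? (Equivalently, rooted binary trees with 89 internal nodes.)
C_89 = 254224158304000796523953440778841647086547372026600

These full binary trees are counted by the Catalan number C_n = (1/(n + 1)) · C(2n, n). For n = 89: C_89 = (1/90) · C(178, 89) = 22880174247360071687155809670095748237789263482394000/90 = 254224158304000796523953440778841647086547372026600.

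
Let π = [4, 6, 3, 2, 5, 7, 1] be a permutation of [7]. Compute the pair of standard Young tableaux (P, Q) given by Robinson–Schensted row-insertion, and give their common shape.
P = [1, 5, 7] / [2, 6] / [3] / [4];  Q = [1, 2, 6] / [3, 5] / [4] / [7];  common shape = (3, 2, 1, 1)

Row-insert the values π_1, π_2, … into P one at a time, bumping the leftmost entry strictly greater than the inserted value down to the next row. The recording tableau Q records, in position (i, j), the step at which that cell was added to P.
  Insert 4 (step 1): P = [4];  Q = [1]
  Insert 6 (step 2): P = [4, 6];  Q = [1, 2]
  Insert 3 (step 3): P = [3, 6] / [4];  Q = [1, 2] / [3]
  Insert 2 (step 4): P = [2, 6] / [3] / [4];  Q = [1, 2] / [3] / [4]
  Insert 5 (step 5): P = [2, 5] / [3, 6] / [4];  Q = [1, 2] / [3, 5] / [4]
  Insert 7 (step 6): P = [2, 5, 7] / [3, 6] / [4];  Q = [1, 2, 6] / [3, 5] / [4]
  Insert 1 (step 7): P = [1, 5, 7] / [2, 6] / [3] / [4];  Q = [1, 2, 6] / [3, 5] / [4] / [7]
Final shape: (3, 2, 1, 1).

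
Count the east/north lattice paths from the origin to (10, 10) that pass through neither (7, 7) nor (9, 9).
Number of paths = 60060

Inclusion–exclusion. Total paths: C(20, 10) = 184756. Through P₁: C(14, 7)·C(6, 3) = 68640. Through P₂: C(18, 9)·C(2, 1) = 97240. Since P₁ is strictly southwest of P₂, a monotone path through both must visit P₁ then P₂; paths through both = C(14, 7)·C(4, 2)·C(2, 1) = 41184. Avoid both = 184756 − 68640 − 97240 + 41184 = 60060.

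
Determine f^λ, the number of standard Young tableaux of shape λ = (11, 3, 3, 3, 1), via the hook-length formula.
# SYT of shape (11, 3, 3, 3, 1) = 31337460

Hook-length formula: f^λ = n! / Π hook(c), product over all cells c of the Young diagram. For λ = (11, 3, 3, 3, 1), n = 21 boxes. Hook lengths by row (left-to-right, top-to-bottom): [15, 13, 12, 8, 7, 6, 5, 4, 3, 2, 1]; [6, 4, 3]; [5, 3, 2]; [4, 2, 1]; [1]. Product of hooks = 1630347264000. So f^λ = 21! / 1630347264000 = 51090942171709440000 / 1630347264000 = 31337460.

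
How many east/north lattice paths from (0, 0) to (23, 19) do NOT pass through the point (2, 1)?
Number of paths = 259697878830

Total paths from (0, 0) to (23, 19): C(42, 23) = 446775310800. Paths through (2, 1): (paths (0, 0) → (2, 1)) × (paths (2, 1) → (23, 19)) = C(3, 2) · C(39, 21) = 3 · 62359143990 = 187077431970. Avoidance count = 446775310800 − 187077431970 = 259697878830.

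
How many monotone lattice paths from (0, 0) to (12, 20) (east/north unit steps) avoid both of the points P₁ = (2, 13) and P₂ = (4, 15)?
Number of paths = 219573198

Inclusion–exclusion. Total paths: C(32, 12) = 225792840. Through P₁: C(15, 2)·C(17, 10) = 2042040. Through P₂: C(19, 4)·C(13, 8) = 4988412. Since P₁ is strictly southwest of P₂, a monotone path through both must visit P₁ then P₂; paths through both = C(15, 2)·C(4, 2)·C(13, 8) = 810810. Avoid both = 225792840 − 2042040 − 4988412 + 810810 = 219573198.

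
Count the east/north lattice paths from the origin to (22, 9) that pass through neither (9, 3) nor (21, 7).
Number of paths = 11840115

Inclusion–exclusion. Total paths: C(31, 22) = 20160075. Through P₁: C(12, 9)·C(19, 13) = 5969040. Through P₂: C(28, 21)·C(3, 1) = 3552120. Since P₁ is strictly southwest of P₂, a monotone path through both must visit P₁ then P₂; paths through both = C(12, 9)·C(16, 12)·C(3, 1) = 1201200. Avoid both = 20160075 − 5969040 − 3552120 + 1201200 = 11840115.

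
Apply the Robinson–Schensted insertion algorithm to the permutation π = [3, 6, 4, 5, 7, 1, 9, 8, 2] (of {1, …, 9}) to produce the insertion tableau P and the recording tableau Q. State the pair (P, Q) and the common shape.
P = [1, 2, 5, 7, 8] / [3, 4] / [6, 9];  Q = [1, 2, 4, 5, 7] / [3, 8] / [6, 9];  common shape = (5, 2, 2)

Row-insert the values π_1, π_2, … into P one at a time, bumping the leftmost entry strictly greater than the inserted value down to the next row. The recording tableau Q records, in position (i, j), the step at which that cell was added to P.
  Insert 3 (step 1): P = [3];  Q = [1]
  Insert 6 (step 2): P = [3, 6];  Q = [1, 2]
  Insert 4 (step 3): P = [3, 4] / [6];  Q = [1, 2] / [3]
  Insert 5 (step 4): P = [3, 4, 5] / [6];  Q = [1, 2, 4] / [3]
  Insert 7 (step 5): P = [3, 4, 5, 7] / [6];  Q = [1, 2, 4, 5] / [3]
  Insert 1 (step 6): P = [1, 4, 5, 7] / [3] / [6];  Q = [1, 2, 4, 5] / [3] / [6]
  Insert 9 (step 7): P = [1, 4, 5, 7, 9] / [3] / [6];  Q = [1, 2, 4, 5, 7] / [3] / [6]
  Insert 8 (step 8): P = [1, 4, 5, 7, 8] / [3, 9] / [6];  Q = [1, 2, 4, 5, 7] / [3, 8] / [6]
  Insert 2 (step 9): P = [1, 2, 5, 7, 8] / [3, 4] / [6, 9];  Q = [1, 2, 4, 5, 7] / [3, 8] / [6, 9]
Final shape: (5, 2, 2).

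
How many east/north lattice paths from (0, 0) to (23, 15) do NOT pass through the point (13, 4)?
Number of paths = 14631822480

Total paths from (0, 0) to (23, 15): C(38, 23) = 15471286560. Paths through (13, 4): (paths (0, 0) → (13, 4)) × (paths (13, 4) → (23, 15)) = C(17, 13) · C(21, 10) = 2380 · 352716 = 839464080. Avoidance count = 15471286560 − 839464080 = 14631822480.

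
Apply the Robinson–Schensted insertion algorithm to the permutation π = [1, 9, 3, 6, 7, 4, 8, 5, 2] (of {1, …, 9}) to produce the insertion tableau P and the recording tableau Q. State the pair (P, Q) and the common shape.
P = [1, 2, 4, 5, 8] / [3, 7] / [6] / [9];  Q = [1, 2, 4, 5, 7] / [3, 8] / [6] / [9];  common shape = (5, 2, 1, 1)

Row-insert the values π_1, π_2, … into P one at a time, bumping the leftmost entry strictly greater than the inserted value down to the next row. The recording tableau Q records, in position (i, j), the step at which that cell was added to P.
  Insert 1 (step 1): P = [1];  Q = [1]
  Insert 9 (step 2): P = [1, 9];  Q = [1, 2]
  Insert 3 (step 3): P = [1, 3] / [9];  Q = [1, 2] / [3]
  Insert 6 (step 4): P = [1, 3, 6] / [9];  Q = [1, 2, 4] / [3]
  Insert 7 (step 5): P = [1, 3, 6, 7] / [9];  Q = [1, 2, 4, 5] / [3]
  Insert 4 (step 6): P = [1, 3, 4, 7] / [6] / [9];  Q = [1, 2, 4, 5] / [3] / [6]
  Insert 8 (step 7): P = [1, 3, 4, 7, 8] / [6] / [9];  Q = [1, 2, 4, 5, 7] / [3] / [6]
  Insert 5 (step 8): P = [1, 3, 4, 5, 8] / [6, 7] / [9];  Q = [1, 2, 4, 5, 7] / [3, 8] / [6]
  Insert 2 (step 9): P = [1, 2, 4, 5, 8] / [3, 7] / [6] / [9];  Q = [1, 2, 4, 5, 7] / [3, 8] / [6] / [9]
Final shape: (5, 2, 1, 1).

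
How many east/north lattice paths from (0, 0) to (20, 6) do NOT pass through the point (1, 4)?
Number of paths = 229180

Total paths from (0, 0) to (20, 6): C(26, 20) = 230230. Paths through (1, 4): (paths (0, 0) → (1, 4)) × (paths (1, 4) → (20, 6)) = C(5, 1) · C(21, 19) = 5 · 210 = 1050. Avoidance count = 230230 − 1050 = 229180.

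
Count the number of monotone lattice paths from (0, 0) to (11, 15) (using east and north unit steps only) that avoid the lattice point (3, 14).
Number of paths = 7720040

Total paths from (0, 0) to (11, 15): C(26, 11) = 7726160. Paths through (3, 14): (paths (0, 0) → (3, 14)) × (paths (3, 14) → (11, 15)) = C(17, 3) · C(9, 8) = 680 · 9 = 6120. Avoidance count = 7726160 − 6120 = 7720040.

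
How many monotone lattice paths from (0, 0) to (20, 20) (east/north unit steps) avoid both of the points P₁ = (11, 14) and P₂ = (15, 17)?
Number of paths = 92593273500

Inclusion–exclusion. Total paths: C(40, 20) = 137846528820. Through P₁: C(25, 11)·C(15, 9) = 22309287000. Through P₂: C(32, 15)·C(8, 5) = 31680472320. Since P₁ is strictly southwest of P₂, a monotone path through both must visit P₁ then P₂; paths through both = C(25, 11)·C(7, 4)·C(8, 5) = 8736504000. Avoid both = 137846528820 − 22309287000 − 31680472320 + 8736504000 = 92593273500.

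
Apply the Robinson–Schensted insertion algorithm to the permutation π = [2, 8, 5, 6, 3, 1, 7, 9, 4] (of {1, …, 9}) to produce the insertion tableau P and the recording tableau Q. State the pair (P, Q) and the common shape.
P = [1, 3, 4, 7, 9] / [2, 6] / [5] / [8];  Q = [1, 2, 4, 7, 8] / [3, 9] / [5] / [6];  common shape = (5, 2, 1, 1)

Row-insert the values π_1, π_2, … into P one at a time, bumping the leftmost entry strictly greater than the inserted value down to the next row. The recording tableau Q records, in position (i, j), the step at which that cell was added to P.
  Insert 2 (step 1): P = [2];  Q = [1]
  Insert 8 (step 2): P = [2, 8];  Q = [1, 2]
  Insert 5 (step 3): P = [2, 5] / [8];  Q = [1, 2] / [3]
  Insert 6 (step 4): P = [2, 5, 6] / [8];  Q = [1, 2, 4] / [3]
  Insert 3 (step 5): P = [2, 3, 6] / [5] / [8];  Q = [1, 2, 4] / [3] / [5]
  Insert 1 (step 6): P = [1, 3, 6] / [2] / [5] / [8];  Q = [1, 2, 4] / [3] / [5] / [6]
  Insert 7 (step 7): P = [1, 3, 6, 7] / [2] / [5] / [8];  Q = [1, 2, 4, 7] / [3] / [5] / [6]
  Insert 9 (step 8): P = [1, 3, 6, 7, 9] / [2] / [5] / [8];  Q = [1, 2, 4, 7, 8] / [3] / [5] / [6]
  Insert 4 (step 9): P = [1, 3, 4, 7, 9] / [2, 6] / [5] / [8];  Q = [1, 2, 4, 7, 8] / [3, 9] / [5] / [6]
Final shape: (5, 2, 1, 1).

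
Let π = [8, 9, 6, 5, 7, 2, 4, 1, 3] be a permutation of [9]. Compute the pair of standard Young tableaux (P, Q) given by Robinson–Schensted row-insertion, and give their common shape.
P = [1, 3] / [2, 4] / [5, 7] / [6, 9] / [8];  Q = [1, 2] / [3, 5] / [4, 7] / [6, 9] / [8];  common shape = (2, 2, 2, 2, 1)

Row-insert the values π_1, π_2, … into P one at a time, bumping the leftmost entry strictly greater than the inserted value down to the next row. The recording tableau Q records, in position (i, j), the step at which that cell was added to P.
  Insert 8 (step 1): P = [8];  Q = [1]
  Insert 9 (step 2): P = [8, 9];  Q = [1, 2]
  Insert 6 (step 3): P = [6, 9] / [8];  Q = [1, 2] / [3]
  Insert 5 (step 4): P = [5, 9] / [6] / [8];  Q = [1, 2] / [3] / [4]
  Insert 7 (step 5): P = [5, 7] / [6, 9] / [8];  Q = [1, 2] / [3, 5] / [4]
  Insert 2 (step 6): P = [2, 7] / [5, 9] / [6] / [8];  Q = [1, 2] / [3, 5] / [4] / [6]
  Insert 4 (step 7): P = [2, 4] / [5, 7] / [6, 9] / [8];  Q = [1, 2] / [3, 5] / [4, 7] / [6]
  Insert 1 (step 8): P = [1, 4] / [2, 7] / [5, 9] / [6] / [8];  Q = [1, 2] / [3, 5] / [4, 7] / [6] / [8]
  Insert 3 (step 9): P = [1, 3] / [2, 4] / [5, 7] / [6, 9] / [8];  Q = [1, 2] / [3, 5] / [4, 7] / [6, 9] / [8]
Final shape: (2, 2, 2, 2, 1).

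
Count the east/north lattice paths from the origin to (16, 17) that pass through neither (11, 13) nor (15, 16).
Number of paths = 425938656

Inclusion–exclusion. Total paths: C(33, 16) = 1166803110. Through P₁: C(24, 11)·C(9, 5) = 314514144. Through P₂: C(31, 15)·C(2, 1) = 601080390. Since P₁ is strictly southwest of P₂, a monotone path through both must visit P₁ then P₂; paths through both = C(24, 11)·C(7, 4)·C(2, 1) = 174730080. Avoid both = 1166803110 − 314514144 − 601080390 + 174730080 = 425938656.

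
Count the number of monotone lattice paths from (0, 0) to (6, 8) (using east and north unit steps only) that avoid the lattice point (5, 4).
Number of paths = 2373

Total paths from (0, 0) to (6, 8): C(14, 6) = 3003. Paths through (5, 4): (paths (0, 0) → (5, 4)) × (paths (5, 4) → (6, 8)) = C(9, 5) · C(5, 1) = 126 · 5 = 630. Avoidance count = 3003 − 630 = 2373.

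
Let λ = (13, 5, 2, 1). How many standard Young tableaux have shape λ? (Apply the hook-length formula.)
# SYT of shape (13, 5, 2, 1) = 6802380

Hook-length formula: f^λ = n! / Π hook(c), product over all cells c of the Young diagram. For λ = (13, 5, 2, 1), n = 21 boxes. Hook lengths by row (left-to-right, top-to-bottom): [16, 14, 12, 11, 10, 8, 7, 6, 5, 4, 3, 2, 1]; [7, 5, 3, 2, 1]; [3, 1]; [1]. Product of hooks = 7510745088000. So f^λ = 21! / 7510745088000 = 51090942171709440000 / 7510745088000 = 6802380.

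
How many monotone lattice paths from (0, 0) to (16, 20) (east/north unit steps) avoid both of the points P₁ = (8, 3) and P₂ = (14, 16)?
Number of paths = 5015223810

Inclusion–exclusion. Total paths: C(36, 16) = 7307872110. Through P₁: C(11, 8)·C(25, 8) = 178459875. Through P₂: C(30, 14)·C(6, 2) = 2181340125. Since P₁ is strictly southwest of P₂, a monotone path through both must visit P₁ then P₂; paths through both = C(11, 8)·C(19, 6)·C(6, 2) = 67151700. Avoid both = 7307872110 − 178459875 − 2181340125 + 67151700 = 5015223810.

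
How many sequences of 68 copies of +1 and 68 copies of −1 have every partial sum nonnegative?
C_68 = 86218923998960285726185640663701108500

These ballot sequences are counted by the Catalan number C_n = (1/(n + 1)) · C(2n, n). For n = 68: C_68 = (1/69) · C(136, 68) = 5949105755928259715106809205795376486500/69 = 86218923998960285726185640663701108500.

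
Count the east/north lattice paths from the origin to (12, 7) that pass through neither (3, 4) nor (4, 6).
Number of paths = 41743

Inclusion–exclusion. Total paths: C(19, 12) = 50388. Through P₁: C(7, 3)·C(12, 9) = 7700. Through P₂: C(10, 4)·C(9, 8) = 1890. Since P₁ is strictly southwest of P₂, a monotone path through both must visit P₁ then P₂; paths through both = C(7, 3)·C(3, 1)·C(9, 8) = 945. Avoid both = 50388 − 7700 − 1890 + 945 = 41743.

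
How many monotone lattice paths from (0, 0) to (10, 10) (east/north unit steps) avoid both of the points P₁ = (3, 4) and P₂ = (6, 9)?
Number of paths = 109471

Inclusion–exclusion. Total paths: C(20, 10) = 184756. Through P₁: C(7, 3)·C(13, 7) = 60060. Through P₂: C(15, 6)·C(5, 4) = 25025. Since P₁ is strictly southwest of P₂, a monotone path through both must visit P₁ then P₂; paths through both = C(7, 3)·C(8, 3)·C(5, 4) = 9800. Avoid both = 184756 − 60060 − 25025 + 9800 = 109471.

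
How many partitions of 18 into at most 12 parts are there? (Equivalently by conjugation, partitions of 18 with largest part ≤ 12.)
p(18, parts ≤ 12) = 366

Use the recurrence p(n, m) = p(n, m−1) + p(n−m, m): either the largest part is < m (count p(n, m−1)) or the largest part is exactly m (remove one copy of m, count p(n−m, m)). With p(0, ·) = 1 this gives p(18, parts ≤ 12) = 366. (By conjugating Young diagrams, this also counts partitions of 18 into at most 12 parts.)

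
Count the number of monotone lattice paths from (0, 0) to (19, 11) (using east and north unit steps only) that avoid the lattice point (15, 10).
Number of paths = 38283500

Total paths from (0, 0) to (19, 11): C(30, 19) = 54627300. Paths through (15, 10): (paths (0, 0) → (15, 10)) × (paths (15, 10) → (19, 11)) = C(25, 15) · C(5, 4) = 3268760 · 5 = 16343800. Avoidance count = 54627300 − 16343800 = 38283500.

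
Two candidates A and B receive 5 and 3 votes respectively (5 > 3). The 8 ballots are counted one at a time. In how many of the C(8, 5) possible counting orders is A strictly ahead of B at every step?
Strict-lead orderings = 14

Total orderings of the 8 votes with 5 for A: C(8, 5) = 56. By the Bertrand ballot formula (Cycle Lemma / reflection principle), the number of orderings in which A is strictly ahead of B throughout is (p − q)/(p + q) · C(p + q, p) = (5 − 3)/(5 + 3) · 56 = 14.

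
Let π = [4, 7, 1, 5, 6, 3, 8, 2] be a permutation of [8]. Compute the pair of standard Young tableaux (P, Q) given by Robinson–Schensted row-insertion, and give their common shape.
P = [1, 2, 6, 8] / [3, 5] / [4] / [7];  Q = [1, 2, 5, 7] / [3, 4] / [6] / [8];  common shape = (4, 2, 1, 1)

Row-insert the values π_1, π_2, … into P one at a time, bumping the leftmost entry strictly greater than the inserted value down to the next row. The recording tableau Q records, in position (i, j), the step at which that cell was added to P.
  Insert 4 (step 1): P = [4];  Q = [1]
  Insert 7 (step 2): P = [4, 7];  Q = [1, 2]
  Insert 1 (step 3): P = [1, 7] / [4];  Q = [1, 2] / [3]
  Insert 5 (step 4): P = [1, 5] / [4, 7];  Q = [1, 2] / [3, 4]
  Insert 6 (step 5): P = [1, 5, 6] / [4, 7];  Q = [1, 2, 5] / [3, 4]
  Insert 3 (step 6): P = [1, 3, 6] / [4, 5] / [7];  Q = [1, 2, 5] / [3, 4] / [6]
  Insert 8 (step 7): P = [1, 3, 6, 8] / [4, 5] / [7];  Q = [1, 2, 5, 7] / [3, 4] / [6]
  Insert 2 (step 8): P = [1, 2, 6, 8] / [3, 5] / [4] / [7];  Q = [1, 2, 5, 7] / [3, 4] / [6] / [8]
Final shape: (4, 2, 1, 1).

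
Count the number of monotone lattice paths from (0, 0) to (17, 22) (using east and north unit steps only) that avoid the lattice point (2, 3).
Number of paths = 32461442610

Total paths from (0, 0) to (17, 22): C(39, 17) = 51021117810. Paths through (2, 3): (paths (0, 0) → (2, 3)) × (paths (2, 3) → (17, 22)) = C(5, 2) · C(34, 15) = 10 · 1855967520 = 18559675200. Avoidance count = 51021117810 − 18559675200 = 32461442610.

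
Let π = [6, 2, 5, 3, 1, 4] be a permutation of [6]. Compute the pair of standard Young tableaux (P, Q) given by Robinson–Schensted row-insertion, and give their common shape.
P = [1, 3, 4] / [2] / [5] / [6];  Q = [1, 3, 6] / [2] / [4] / [5];  common shape = (3, 1, 1, 1)

Row-insert the values π_1, π_2, … into P one at a time, bumping the leftmost entry strictly greater than the inserted value down to the next row. The recording tableau Q records, in position (i, j), the step at which that cell was added to P.
  Insert 6 (step 1): P = [6];  Q = [1]
  Insert 2 (step 2): P = [2] / [6];  Q = [1] / [2]
  Insert 5 (step 3): P = [2, 5] / [6];  Q = [1, 3] / [2]
  Insert 3 (step 4): P = [2, 3] / [5] / [6];  Q = [1, 3] / [2] / [4]
  Insert 1 (step 5): P = [1, 3] / [2] / [5] / [6];  Q = [1, 3] / [2] / [4] / [5]
  Insert 4 (step 6): P = [1, 3, 4] / [2] / [5] / [6];  Q = [1, 3, 6] / [2] / [4] / [5]
Final shape: (3, 1, 1, 1).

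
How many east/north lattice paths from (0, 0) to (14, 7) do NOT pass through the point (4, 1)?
Number of paths = 76240

Total paths from (0, 0) to (14, 7): C(21, 14) = 116280. Paths through (4, 1): (paths (0, 0) → (4, 1)) × (paths (4, 1) → (14, 7)) = C(5, 4) · C(16, 10) = 5 · 8008 = 40040. Avoidance count = 116280 − 40040 = 76240.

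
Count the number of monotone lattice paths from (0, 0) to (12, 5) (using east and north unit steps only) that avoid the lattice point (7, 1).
Number of paths = 5180

Total paths from (0, 0) to (12, 5): C(17, 12) = 6188. Paths through (7, 1): (paths (0, 0) → (7, 1)) × (paths (7, 1) → (12, 5)) = C(8, 7) · C(9, 5) = 8 · 126 = 1008. Avoidance count = 6188 − 1008 = 5180.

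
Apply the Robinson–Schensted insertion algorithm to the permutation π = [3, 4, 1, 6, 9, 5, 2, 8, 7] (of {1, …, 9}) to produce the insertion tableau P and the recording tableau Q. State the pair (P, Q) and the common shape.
P = [1, 2, 5, 7] / [3, 4, 8] / [6, 9];  Q = [1, 2, 4, 5] / [3, 6, 8] / [7, 9];  common shape = (4, 3, 2)

Row-insert the values π_1, π_2, … into P one at a time, bumping the leftmost entry strictly greater than the inserted value down to the next row. The recording tableau Q records, in position (i, j), the step at which that cell was added to P.
  Insert 3 (step 1): P = [3];  Q = [1]
  Insert 4 (step 2): P = [3, 4];  Q = [1, 2]
  Insert 1 (step 3): P = [1, 4] / [3];  Q = [1, 2] / [3]
  Insert 6 (step 4): P = [1, 4, 6] / [3];  Q = [1, 2, 4] / [3]
  Insert 9 (step 5): P = [1, 4, 6, 9] / [3];  Q = [1, 2, 4, 5] / [3]
  Insert 5 (step 6): P = [1, 4, 5, 9] / [3, 6];  Q = [1, 2, 4, 5] / [3, 6]
  Insert 2 (step 7): P = [1, 2, 5, 9] / [3, 4] / [6];  Q = [1, 2, 4, 5] / [3, 6] / [7]
  Insert 8 (step 8): P = [1, 2, 5, 8] / [3, 4, 9] / [6];  Q = [1, 2, 4, 5] / [3, 6, 8] / [7]
  Insert 7 (step 9): P = [1, 2, 5, 7] / [3, 4, 8] / [6, 9];  Q = [1, 2, 4, 5] / [3, 6, 8] / [7, 9]
Final shape: (4, 3, 2).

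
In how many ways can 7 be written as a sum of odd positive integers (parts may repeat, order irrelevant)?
p_odd(7) = 5

Partitions of 7 using only odd parts 1, 3, 5, …: 7, 5+1+1, 3+3+1, 3+1+1+1+1, 1+1+1+1+1+1+1. There are 5. (Euler: this equals q(7), the number of distinct-part partitions.)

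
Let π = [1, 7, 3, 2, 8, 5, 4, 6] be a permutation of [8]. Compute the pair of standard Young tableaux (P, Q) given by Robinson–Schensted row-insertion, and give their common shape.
P = [1, 2, 4, 6] / [3, 5] / [7, 8];  Q = [1, 2, 5, 8] / [3, 6] / [4, 7];  common shape = (4, 2, 2)

Row-insert the values π_1, π_2, … into P one at a time, bumping the leftmost entry strictly greater than the inserted value down to the next row. The recording tableau Q records, in position (i, j), the step at which that cell was added to P.
  Insert 1 (step 1): P = [1];  Q = [1]
  Insert 7 (step 2): P = [1, 7];  Q = [1, 2]
  Insert 3 (step 3): P = [1, 3] / [7];  Q = [1, 2] / [3]
  Insert 2 (step 4): P = [1, 2] / [3] / [7];  Q = [1, 2] / [3] / [4]
  Insert 8 (step 5): P = [1, 2, 8] / [3] / [7];  Q = [1, 2, 5] / [3] / [4]
  Insert 5 (step 6): P = [1, 2, 5] / [3, 8] / [7];  Q = [1, 2, 5] / [3, 6] / [4]
  Insert 4 (step 7): P = [1, 2, 4] / [3, 5] / [7, 8];  Q = [1, 2, 5] / [3, 6] / [4, 7]
  Insert 6 (step 8): P = [1, 2, 4, 6] / [3, 5] / [7, 8];  Q = [1, 2, 5, 8] / [3, 6] / [4, 7]
Final shape: (4, 2, 2).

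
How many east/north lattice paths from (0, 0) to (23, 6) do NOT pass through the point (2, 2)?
Number of paths = 399120

Total paths from (0, 0) to (23, 6): C(29, 23) = 475020. Paths through (2, 2): (paths (0, 0) → (2, 2)) × (paths (2, 2) → (23, 6)) = C(4, 2) · C(25, 21) = 6 · 12650 = 75900. Avoidance count = 475020 − 75900 = 399120.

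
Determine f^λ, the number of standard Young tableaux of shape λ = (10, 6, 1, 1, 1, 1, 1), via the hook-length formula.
# SYT of shape (10, 6, 1, 1, 1, 1, 1) = 27776385

Hook-length formula: f^λ = n! / Π hook(c), product over all cells c of the Young diagram. For λ = (10, 6, 1, 1, 1, 1, 1), n = 21 boxes. Hook lengths by row (left-to-right, top-to-bottom): [16, 10, 9, 8, 7, 6, 4, 3, 2, 1]; [11, 5, 4, 3, 2, 1]; [5]; [4]; [3]; [2]; [1]. Product of hooks = 1839366144000. So f^λ = 21! / 1839366144000 = 51090942171709440000 / 1839366144000 = 27776385.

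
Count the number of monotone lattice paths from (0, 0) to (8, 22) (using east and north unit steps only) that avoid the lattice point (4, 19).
Number of paths = 5543000

Total paths from (0, 0) to (8, 22): C(30, 8) = 5852925. Paths through (4, 19): (paths (0, 0) → (4, 19)) × (paths (4, 19) → (8, 22)) = C(23, 4) · C(7, 4) = 8855 · 35 = 309925. Avoidance count = 5852925 − 309925 = 5543000.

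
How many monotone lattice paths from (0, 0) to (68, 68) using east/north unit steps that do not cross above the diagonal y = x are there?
C_68 = 86218923998960285726185640663701108500

These NE paths below the diagonal are counted by the Catalan number C_n = (1/(n + 1)) · C(2n, n). For n = 68: C_68 = (1/69) · C(136, 68) = 5949105755928259715106809205795376486500/69 = 86218923998960285726185640663701108500.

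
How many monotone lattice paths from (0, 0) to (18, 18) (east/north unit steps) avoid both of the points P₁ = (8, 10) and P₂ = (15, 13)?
Number of paths = 5357665536

Inclusion–exclusion. Total paths: C(36, 18) = 9075135300. Through P₁: C(18, 8)·C(18, 10) = 1914762564. Through P₂: C(28, 15)·C(8, 3) = 2096760960. Since P₁ is strictly southwest of P₂, a monotone path through both must visit P₁ then P₂; paths through both = C(18, 8)·C(10, 7)·C(8, 3) = 294053760. Avoid both = 9075135300 − 1914762564 − 2096760960 + 294053760 = 5357665536.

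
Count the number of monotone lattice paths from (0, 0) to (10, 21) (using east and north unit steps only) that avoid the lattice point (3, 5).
Number of paths = 30623373

Total paths from (0, 0) to (10, 21): C(31, 10) = 44352165. Paths through (3, 5): (paths (0, 0) → (3, 5)) × (paths (3, 5) → (10, 21)) = C(8, 3) · C(23, 7) = 56 · 245157 = 13728792. Avoidance count = 44352165 − 13728792 = 30623373.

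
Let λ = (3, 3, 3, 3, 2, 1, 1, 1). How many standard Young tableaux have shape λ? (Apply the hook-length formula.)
# SYT of shape (3, 3, 3, 3, 2, 1, 1, 1) = 272272

Hook-length formula: f^λ = n! / Π hook(c), product over all cells c of the Young diagram. For λ = (3, 3, 3, 3, 2, 1, 1, 1), n = 17 boxes. Hook lengths by row (left-to-right, top-to-bottom): [10, 6, 4]; [9, 5, 3]; [8, 4, 2]; [7, 3, 1]; [5, 1]; [3]; [2]; [1]. Product of hooks = 1306368000. So f^λ = 17! / 1306368000 = 355687428096000 / 1306368000 = 272272.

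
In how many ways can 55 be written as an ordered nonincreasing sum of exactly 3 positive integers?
p(55, 3 parts) = 252

Partitions of n into exactly k parts are in bijection with partitions of n − k into at most k parts (subtract 1 from each part). So p(55, exactly 3) = p(52, parts ≤ 3). Computing via the recurrence p(m, j) = p(m, j−1) + p(m−j, j) gives 252.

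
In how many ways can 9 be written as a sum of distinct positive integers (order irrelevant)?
q(9) = 8

List partitions of 9 into distinct parts: 9, 8+1, 7+2, 6+3, 6+2+1, 5+4, 5+3+1, 4+3+2. There are q(9) = 8. (Euler: this equals the number of odd-part partitions of 9.)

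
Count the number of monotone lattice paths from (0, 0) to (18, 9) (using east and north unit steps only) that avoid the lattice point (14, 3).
Number of paths = 4544025

Total paths from (0, 0) to (18, 9): C(27, 18) = 4686825. Paths through (14, 3): (paths (0, 0) → (14, 3)) × (paths (14, 3) → (18, 9)) = C(17, 14) · C(10, 4) = 680 · 210 = 142800. Avoidance count = 4686825 − 142800 = 4544025.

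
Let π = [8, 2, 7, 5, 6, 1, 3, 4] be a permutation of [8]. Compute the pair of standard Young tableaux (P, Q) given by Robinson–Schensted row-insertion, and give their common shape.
P = [1, 3, 4] / [2, 5, 6] / [7] / [8];  Q = [1, 3, 5] / [2, 7, 8] / [4] / [6];  common shape = (3, 3, 1, 1)

Row-insert the values π_1, π_2, … into P one at a time, bumping the leftmost entry strictly greater than the inserted value down to the next row. The recording tableau Q records, in position (i, j), the step at which that cell was added to P.
  Insert 8 (step 1): P = [8];  Q = [1]
  Insert 2 (step 2): P = [2] / [8];  Q = [1] / [2]
  Insert 7 (step 3): P = [2, 7] / [8];  Q = [1, 3] / [2]
  Insert 5 (step 4): P = [2, 5] / [7] / [8];  Q = [1, 3] / [2] / [4]
  Insert 6 (step 5): P = [2, 5, 6] / [7] / [8];  Q = [1, 3, 5] / [2] / [4]
  Insert 1 (step 6): P = [1, 5, 6] / [2] / [7] / [8];  Q = [1, 3, 5] / [2] / [4] / [6]
  Insert 3 (step 7): P = [1, 3, 6] / [2, 5] / [7] / [8];  Q = [1, 3, 5] / [2, 7] / [4] / [6]
  Insert 4 (step 8): P = [1, 3, 4] / [2, 5, 6] / [7] / [8];  Q = [1, 3, 5] / [2, 7, 8] / [4] / [6]
Final shape: (3, 3, 1, 1).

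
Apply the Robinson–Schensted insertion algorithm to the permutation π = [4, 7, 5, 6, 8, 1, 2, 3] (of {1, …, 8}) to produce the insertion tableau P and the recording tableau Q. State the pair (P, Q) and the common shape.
P = [1, 2, 3, 8] / [4, 5, 6] / [7];  Q = [1, 2, 4, 5] / [3, 7, 8] / [6];  common shape = (4, 3, 1)

Row-insert the values π_1, π_2, … into P one at a time, bumping the leftmost entry strictly greater than the inserted value down to the next row. The recording tableau Q records, in position (i, j), the step at which that cell was added to P.
  Insert 4 (step 1): P = [4];  Q = [1]
  Insert 7 (step 2): P = [4, 7];  Q = [1, 2]
  Insert 5 (step 3): P = [4, 5] / [7];  Q = [1, 2] / [3]
  Insert 6 (step 4): P = [4, 5, 6] / [7];  Q = [1, 2, 4] / [3]
  Insert 8 (step 5): P = [4, 5, 6, 8] / [7];  Q = [1, 2, 4, 5] / [3]
  Insert 1 (step 6): P = [1, 5, 6, 8] / [4] / [7];  Q = [1, 2, 4, 5] / [3] / [6]
  Insert 2 (step 7): P = [1, 2, 6, 8] / [4, 5] / [7];  Q = [1, 2, 4, 5] / [3, 7] / [6]
  Insert 3 (step 8): P = [1, 2, 3, 8] / [4, 5, 6] / [7];  Q = [1, 2, 4, 5] / [3, 7, 8] / [6]
Final shape: (4, 3, 1).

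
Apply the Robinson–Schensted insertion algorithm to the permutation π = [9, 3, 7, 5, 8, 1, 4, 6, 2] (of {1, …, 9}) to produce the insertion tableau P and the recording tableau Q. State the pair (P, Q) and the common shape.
P = [1, 2, 6] / [3, 4, 8] / [5] / [7] / [9];  Q = [1, 3, 5] / [2, 7, 8] / [4] / [6] / [9];  common shape = (3, 3, 1, 1, 1)

Row-insert the values π_1, π_2, … into P one at a time, bumping the leftmost entry strictly greater than the inserted value down to the next row. The recording tableau Q records, in position (i, j), the step at which that cell was added to P.
  Insert 9 (step 1): P = [9];  Q = [1]
  Insert 3 (step 2): P = [3] / [9];  Q = [1] / [2]
  Insert 7 (step 3): P = [3, 7] / [9];  Q = [1, 3] / [2]
  Insert 5 (step 4): P = [3, 5] / [7] / [9];  Q = [1, 3] / [2] / [4]
  Insert 8 (step 5): P = [3, 5, 8] / [7] / [9];  Q = [1, 3, 5] / [2] / [4]
  Insert 1 (step 6): P = [1, 5, 8] / [3] / [7] / [9];  Q = [1, 3, 5] / [2] / [4] / [6]
  Insert 4 (step 7): P = [1, 4, 8] / [3, 5] / [7] / [9];  Q = [1, 3, 5] / [2, 7] / [4] / [6]
  Insert 6 (step 8): P = [1, 4, 6] / [3, 5, 8] / [7] / [9];  Q = [1, 3, 5] / [2, 7, 8] / [4] / [6]
  Insert 2 (step 9): P = [1, 2, 6] / [3, 4, 8] / [5] / [7] / [9];  Q = [1, 3, 5] / [2, 7, 8] / [4] / [6] / [9]
Final shape: (3, 3, 1, 1, 1).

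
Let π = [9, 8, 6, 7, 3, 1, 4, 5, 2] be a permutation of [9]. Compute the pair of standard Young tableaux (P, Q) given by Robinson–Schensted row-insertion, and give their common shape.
P = [1, 2, 5] / [3, 4] / [6, 7] / [8] / [9];  Q = [1, 4, 8] / [2, 7] / [3, 9] / [5] / [6];  common shape = (3, 2, 2, 1, 1)

Row-insert the values π_1, π_2, … into P one at a time, bumping the leftmost entry strictly greater than the inserted value down to the next row. The recording tableau Q records, in position (i, j), the step at which that cell was added to P.
  Insert 9 (step 1): P = [9];  Q = [1]
  Insert 8 (step 2): P = [8] / [9];  Q = [1] / [2]
  Insert 6 (step 3): P = [6] / [8] / [9];  Q = [1] / [2] / [3]
  Insert 7 (step 4): P = [6, 7] / [8] / [9];  Q = [1, 4] / [2] / [3]
  Insert 3 (step 5): P = [3, 7] / [6] / [8] / [9];  Q = [1, 4] / [2] / [3] / [5]
  Insert 1 (step 6): P = [1, 7] / [3] / [6] / [8] / [9];  Q = [1, 4] / [2] / [3] / [5] / [6]
  Insert 4 (step 7): P = [1, 4] / [3, 7] / [6] / [8] / [9];  Q = [1, 4] / [2, 7] / [3] / [5] / [6]
  Insert 5 (step 8): P = [1, 4, 5] / [3, 7] / [6] / [8] / [9];  Q = [1, 4, 8] / [2, 7] / [3] / [5] / [6]
  Insert 2 (step 9): P = [1, 2, 5] / [3, 4] / [6, 7] / [8] / [9];  Q = [1, 4, 8] / [2, 7] / [3, 9] / [5] / [6]
Final shape: (3, 2, 2, 1, 1).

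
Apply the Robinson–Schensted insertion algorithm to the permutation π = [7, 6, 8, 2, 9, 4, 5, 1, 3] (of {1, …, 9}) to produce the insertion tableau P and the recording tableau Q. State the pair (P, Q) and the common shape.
P = [1, 3, 5] / [2, 4, 9] / [6, 8] / [7];  Q = [1, 3, 5] / [2, 6, 7] / [4, 9] / [8];  common shape = (3, 3, 2, 1)

Row-insert the values π_1, π_2, … into P one at a time, bumping the leftmost entry strictly greater than the inserted value down to the next row. The recording tableau Q records, in position (i, j), the step at which that cell was added to P.
  Insert 7 (step 1): P = [7];  Q = [1]
  Insert 6 (step 2): P = [6] / [7];  Q = [1] / [2]
  Insert 8 (step 3): P = [6, 8] / [7];  Q = [1, 3] / [2]
  Insert 2 (step 4): P = [2, 8] / [6] / [7];  Q = [1, 3] / [2] / [4]
  Insert 9 (step 5): P = [2, 8, 9] / [6] / [7];  Q = [1, 3, 5] / [2] / [4]
  Insert 4 (step 6): P = [2, 4, 9] / [6, 8] / [7];  Q = [1, 3, 5] / [2, 6] / [4]
  Insert 5 (step 7): P = [2, 4, 5] / [6, 8, 9] / [7];  Q = [1, 3, 5] / [2, 6, 7] / [4]
  Insert 1 (step 8): P = [1, 4, 5] / [2, 8, 9] / [6] / [7];  Q = [1, 3, 5] / [2, 6, 7] / [4] / [8]
  Insert 3 (step 9): P = [1, 3, 5] / [2, 4, 9] / [6, 8] / [7];  Q = [1, 3, 5] / [2, 6, 7] / [4, 9] / [8]
Final shape: (3, 3, 2, 1).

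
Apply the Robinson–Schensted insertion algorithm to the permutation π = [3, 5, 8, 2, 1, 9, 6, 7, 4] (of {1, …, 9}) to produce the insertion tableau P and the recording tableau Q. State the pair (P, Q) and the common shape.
P = [1, 4, 6, 7] / [2, 5, 9] / [3, 8];  Q = [1, 2, 3, 6] / [4, 7, 8] / [5, 9];  common shape = (4, 3, 2)

Row-insert the values π_1, π_2, … into P one at a time, bumping the leftmost entry strictly greater than the inserted value down to the next row. The recording tableau Q records, in position (i, j), the step at which that cell was added to P.
  Insert 3 (step 1): P = [3];  Q = [1]
  Insert 5 (step 2): P = [3, 5];  Q = [1, 2]
  Insert 8 (step 3): P = [3, 5, 8];  Q = [1, 2, 3]
  Insert 2 (step 4): P = [2, 5, 8] / [3];  Q = [1, 2, 3] / [4]
  Insert 1 (step 5): P = [1, 5, 8] / [2] / [3];  Q = [1, 2, 3] / [4] / [5]
  Insert 9 (step 6): P = [1, 5, 8, 9] / [2] / [3];  Q = [1, 2, 3, 6] / [4] / [5]
  Insert 6 (step 7): P = [1, 5, 6, 9] / [2, 8] / [3];  Q = [1, 2, 3, 6] / [4, 7] / [5]
  Insert 7 (step 8): P = [1, 5, 6, 7] / [2, 8, 9] / [3];  Q = [1, 2, 3, 6] / [4, 7, 8] / [5]
  Insert 4 (step 9): P = [1, 4, 6, 7] / [2, 5, 9] / [3, 8];  Q = [1, 2, 3, 6] / [4, 7, 8] / [5, 9]
Final shape: (4, 3, 2).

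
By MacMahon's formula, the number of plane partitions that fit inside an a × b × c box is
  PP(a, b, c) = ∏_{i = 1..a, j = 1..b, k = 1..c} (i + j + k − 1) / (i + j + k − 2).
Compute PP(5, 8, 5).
PP(5, 8, 5) = 235234907908

Evaluate the triple product over i = 1..5, j = 1..8, k = 1..5. The factors are (2/1) · (3/2) · (4/3) · (5/4) · (6/5) · (3/2) · (4/3) · (5/4) · … (200 factors total). The numerators and denominators telescope so the product is an integer; carrying out the multiplication exactly gives PP(5, 8, 5) = 235234907908.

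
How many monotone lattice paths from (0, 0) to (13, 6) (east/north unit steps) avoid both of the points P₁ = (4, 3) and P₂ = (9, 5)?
Number of paths = 13097

Inclusion–exclusion. Total paths: C(19, 13) = 27132. Through P₁: C(7, 4)·C(12, 9) = 7700. Through P₂: C(14, 9)·C(5, 4) = 10010. Since P₁ is strictly southwest of P₂, a monotone path through both must visit P₁ then P₂; paths through both = C(7, 4)·C(7, 5)·C(5, 4) = 3675. Avoid both = 27132 − 7700 − 10010 + 3675 = 13097.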